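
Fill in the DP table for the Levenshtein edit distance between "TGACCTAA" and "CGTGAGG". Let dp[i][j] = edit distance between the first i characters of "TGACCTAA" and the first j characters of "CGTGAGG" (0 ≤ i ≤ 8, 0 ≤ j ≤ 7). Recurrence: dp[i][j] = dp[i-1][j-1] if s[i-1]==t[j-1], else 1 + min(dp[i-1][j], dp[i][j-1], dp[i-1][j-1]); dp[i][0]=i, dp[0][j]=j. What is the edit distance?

7

   ''  C  G  T  G  A  G  G
''  0  1  2  3  4  5  6  7
 T  1  1  2  2  3  4  5  6
 G  2  2  1  2  2  3  4  5
 A  3  3  2  2  3  2  3  4
 C  4  3  3  3  3  3  3  4
 C  5  4  4  4  4  4  4  4
 T  6  5  5  4  5  5  5  5
 A  7  6  6  5  5  5  6  6
 A  8  7  7  6  6  5  6  7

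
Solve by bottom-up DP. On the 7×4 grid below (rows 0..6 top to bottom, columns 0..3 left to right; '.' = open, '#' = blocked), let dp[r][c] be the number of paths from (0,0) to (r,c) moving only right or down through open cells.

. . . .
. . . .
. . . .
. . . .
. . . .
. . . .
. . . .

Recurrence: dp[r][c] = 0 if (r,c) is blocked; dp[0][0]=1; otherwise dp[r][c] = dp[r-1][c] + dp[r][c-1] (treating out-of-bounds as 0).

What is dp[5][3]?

56

r\c   0   1   2   3
  0   1   1   1   1
  1   1   2   3   4
  2   1   3   6  10
  3   1   4  10  20
  4   1   5  15  35
  5   1   6  21  56
  6   1   7  28  84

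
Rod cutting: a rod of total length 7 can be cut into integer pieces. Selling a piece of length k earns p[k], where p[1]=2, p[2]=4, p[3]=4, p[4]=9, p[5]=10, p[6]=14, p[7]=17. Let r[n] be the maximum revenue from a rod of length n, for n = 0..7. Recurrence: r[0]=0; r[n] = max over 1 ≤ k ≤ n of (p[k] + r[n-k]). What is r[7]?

17

   n    0    1    2    3    4    5    6    7
r[n]    0    2    4    6    9   11   14   17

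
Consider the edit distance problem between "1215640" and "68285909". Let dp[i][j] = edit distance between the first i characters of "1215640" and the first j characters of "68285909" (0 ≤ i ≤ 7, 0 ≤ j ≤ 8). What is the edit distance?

6

   ''  6  8  2  8  5  9  0  9
''  0  1  2  3  4  5  6  7  8
 1  1  1  2  3  4  5  6  7  8
 2  2  2  2  2  3  4  5  6  7
 1  3  3  3  3  3  4  5  6  7
 5  4  4  4  4  4  3  4  5  6
 6  5  4  5  5  5  4  4  5  6
 4  6  5  5  6  6  5  5  5  6
 0  7  6  6  6  7  6  6  5  6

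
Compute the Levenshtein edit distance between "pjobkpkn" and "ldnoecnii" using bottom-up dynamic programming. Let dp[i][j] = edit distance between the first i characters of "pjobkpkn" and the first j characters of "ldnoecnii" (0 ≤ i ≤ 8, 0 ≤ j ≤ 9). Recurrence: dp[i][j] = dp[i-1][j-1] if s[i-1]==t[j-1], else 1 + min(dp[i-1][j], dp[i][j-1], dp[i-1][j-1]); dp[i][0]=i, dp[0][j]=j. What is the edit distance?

8

   ''  l  d  n  o  e  c  n  i  i
''  0  1  2  3  4  5  6  7  8  9
 p  1  1  2  3  4  5  6  7  8  9
 j  2  2  2  3  4  5  6  7  8  9
 o  3  3  3  3  3  4  5  6  7  8
 b  4  4  4  4  4  4  5  6  7  8
 k  5  5  5  5  5  5  5  6  7  8
 p  6  6  6  6  6  6  6  6  7  8
 k  7  7  7  7  7  7  7  7  7  8
 n  8  8  8  7  8  8  8  7  8  8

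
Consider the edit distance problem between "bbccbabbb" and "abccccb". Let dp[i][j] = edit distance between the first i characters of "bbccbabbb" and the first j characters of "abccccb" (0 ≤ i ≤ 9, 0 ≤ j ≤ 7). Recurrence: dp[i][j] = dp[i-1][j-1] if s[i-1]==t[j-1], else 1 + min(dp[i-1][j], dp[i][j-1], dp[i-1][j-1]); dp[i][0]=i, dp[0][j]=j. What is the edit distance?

5

   ''  a  b  c  c  c  c  b
''  0  1  2  3  4  5  6  7
 b  1  1  1  2  3  4  5  6
 b  2  2  1  2  3  4  5  5
 c  3  3  2  1  2  3  4  5
 c  4  4  3  2  1  2  3  4
 b  5  5  4  3  2  2  3  3
 a  6  5  5  4  3  3  3  4
 b  7  6  5  5  4  4  4  3
 b  8  7  6  6  5  5  5  4
 b  9  8  7  7  6  6  6  5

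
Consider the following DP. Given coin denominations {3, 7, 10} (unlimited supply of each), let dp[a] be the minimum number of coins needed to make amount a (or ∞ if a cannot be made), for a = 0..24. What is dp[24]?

 a  0  1  2  3  4  5  6  7  8  9 10 11 12 13 14 15 16 17 18 19 20 21 22 23 24
dp  0  -  -  1  -  -  2  1  -  3  1  -  4  2  2  5  3  2  6  4  2  3  5  3  3
(- denotes ∞ / unreachable)

3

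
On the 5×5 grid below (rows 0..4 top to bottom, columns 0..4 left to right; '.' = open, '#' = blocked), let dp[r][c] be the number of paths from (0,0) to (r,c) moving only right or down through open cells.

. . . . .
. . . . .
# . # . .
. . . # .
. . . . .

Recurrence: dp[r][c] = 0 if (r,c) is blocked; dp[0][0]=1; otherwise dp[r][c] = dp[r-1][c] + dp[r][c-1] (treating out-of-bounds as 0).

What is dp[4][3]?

r\c   0   1   2   3   4
  0   1   1   1   1   1
  1   1   2   3   4   5
  2   0   2   0   4   9
  3   0   2   2   0   9
  4   0   2   4   4  13

4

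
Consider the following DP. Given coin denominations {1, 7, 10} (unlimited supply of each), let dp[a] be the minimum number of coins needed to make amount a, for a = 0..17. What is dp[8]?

2

 a  0  1  2  3  4  5  6  7  8  9 10 11 12 13 14 15 16 17
dp  0  1  2  3  4  5  6  1  2  3  1  2  3  4  2  3  4  2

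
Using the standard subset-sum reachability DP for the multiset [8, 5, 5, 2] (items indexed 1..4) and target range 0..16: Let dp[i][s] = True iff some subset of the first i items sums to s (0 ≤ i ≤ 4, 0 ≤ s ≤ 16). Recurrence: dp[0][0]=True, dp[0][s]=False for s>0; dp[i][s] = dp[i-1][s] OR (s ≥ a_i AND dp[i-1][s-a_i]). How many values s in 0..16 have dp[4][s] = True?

i\s   0   1   2   3   4   5   6   7   8   9  10  11  12  13  14  15  16
  0   T   F   F   F   F   F   F   F   F   F   F   F   F   F   F   F   F
  1   T   F   F   F   F   F   F   F   T   F   F   F   F   F   F   F   F
  2   T   F   F   F   F   T   F   F   T   F   F   F   F   T   F   F   F
  3   T   F   F   F   F   T   F   F   T   F   T   F   F   T   F   F   F
  4   T   F   T   F   F   T   F   T   T   F   T   F   T   T   F   T   F

9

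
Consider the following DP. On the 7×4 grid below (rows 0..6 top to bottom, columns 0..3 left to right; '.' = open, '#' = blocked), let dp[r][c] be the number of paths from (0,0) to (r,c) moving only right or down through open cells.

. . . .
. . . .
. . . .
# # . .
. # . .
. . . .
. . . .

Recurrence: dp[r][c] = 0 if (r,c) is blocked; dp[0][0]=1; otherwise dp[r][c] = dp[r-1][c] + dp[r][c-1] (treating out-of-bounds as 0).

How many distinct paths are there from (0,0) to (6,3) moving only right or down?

34

r\c   0   1   2   3
  0   1   1   1   1
  1   1   2   3   4
  2   1   3   6  10
  3   0   0   6  16
  4   0   0   6  22
  5   0   0   6  28
  6   0   0   6  34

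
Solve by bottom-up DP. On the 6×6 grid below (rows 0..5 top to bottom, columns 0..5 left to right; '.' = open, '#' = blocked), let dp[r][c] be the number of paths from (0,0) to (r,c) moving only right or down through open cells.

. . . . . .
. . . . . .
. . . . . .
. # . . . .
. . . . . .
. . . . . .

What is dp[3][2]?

6

r\c   0   1   2   3   4   5
  0   1   1   1   1   1   1
  1   1   2   3   4   5   6
  2   1   3   6  10  15  21
  3   1   0   6  16  31  52
  4   1   1   7  23  54 106
  5   1   2   9  32  86 192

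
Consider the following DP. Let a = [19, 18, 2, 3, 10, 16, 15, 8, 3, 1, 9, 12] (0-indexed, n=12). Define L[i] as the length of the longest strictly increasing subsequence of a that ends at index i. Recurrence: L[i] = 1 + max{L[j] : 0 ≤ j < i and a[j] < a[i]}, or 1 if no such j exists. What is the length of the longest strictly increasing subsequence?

5

   i    0    1    2    3    4    5    6    7    8    9   10   11
a[i]   19   18    2    3   10   16   15    8    3    1    9   12
L[i]    1    1    1    2    3    4    4    3    2    1    4    5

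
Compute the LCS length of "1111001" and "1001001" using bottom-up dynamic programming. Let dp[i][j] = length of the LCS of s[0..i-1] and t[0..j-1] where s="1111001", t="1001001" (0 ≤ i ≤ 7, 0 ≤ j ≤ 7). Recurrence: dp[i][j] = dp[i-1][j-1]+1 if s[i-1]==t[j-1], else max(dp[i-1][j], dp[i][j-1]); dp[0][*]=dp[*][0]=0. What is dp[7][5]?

4

   ''  1  0  0  1  0  0  1
''  0  0  0  0  0  0  0  0
 1  0  1  1  1  1  1  1  1
 1  0  1  1  1  2  2  2  2
 1  0  1  1  1  2  2  2  3
 1  0  1  1  1  2  2  2  3
 0  0  1  2  2  2  3  3  3
 0  0  1  2  3  3  3  4  4
 1  0  1  2  3  4  4  4  5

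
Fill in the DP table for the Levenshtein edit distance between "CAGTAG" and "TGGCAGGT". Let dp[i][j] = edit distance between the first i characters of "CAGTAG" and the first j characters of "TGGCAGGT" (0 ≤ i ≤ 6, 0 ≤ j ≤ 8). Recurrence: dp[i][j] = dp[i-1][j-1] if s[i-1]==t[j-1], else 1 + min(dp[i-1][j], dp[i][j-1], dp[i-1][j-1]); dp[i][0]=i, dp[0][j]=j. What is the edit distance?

   ''  T  G  G  C  A  G  G  T
''  0  1  2  3  4  5  6  7  8
 C  1  1  2  3  3  4  5  6  7
 A  2  2  2  3  4  3  4  5  6
 G  3  3  2  2  3  4  3  4  5
 T  4  3  3  3  3  4  4  4  4
 A  5  4  4  4  4  3  4  5  5
 G  6  5  4  4  5  4  3  4  5

5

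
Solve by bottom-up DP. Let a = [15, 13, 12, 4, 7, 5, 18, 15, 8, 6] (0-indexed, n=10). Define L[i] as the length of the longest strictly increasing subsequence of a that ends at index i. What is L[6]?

3

   i    0    1    2    3    4    5    6    7    8    9
a[i]   15   13   12    4    7    5   18   15    8    6
L[i]    1    1    1    1    2    2    3    3    3    3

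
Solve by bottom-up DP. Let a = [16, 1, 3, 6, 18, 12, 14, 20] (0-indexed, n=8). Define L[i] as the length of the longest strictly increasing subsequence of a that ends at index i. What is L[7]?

6

   i    0    1    2    3    4    5    6    7
a[i]   16    1    3    6   18   12   14   20
L[i]    1    1    2    3    4    4    5    6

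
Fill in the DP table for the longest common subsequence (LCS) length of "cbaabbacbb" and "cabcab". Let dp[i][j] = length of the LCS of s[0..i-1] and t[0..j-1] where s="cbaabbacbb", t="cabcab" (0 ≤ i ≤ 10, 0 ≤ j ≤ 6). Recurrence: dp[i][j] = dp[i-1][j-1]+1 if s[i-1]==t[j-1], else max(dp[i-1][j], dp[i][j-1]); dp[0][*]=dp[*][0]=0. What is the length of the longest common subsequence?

   ''  c  a  b  c  a  b
''  0  0  0  0  0  0  0
 c  0  1  1  1  1  1  1
 b  0  1  1  2  2  2  2
 a  0  1  2  2  2  3  3
 a  0  1  2  2  2  3  3
 b  0  1  2  3  3  3  4
 b  0  1  2  3  3  3  4
 a  0  1  2  3  3  4  4
 c  0  1  2  3  4  4  4
 b  0  1  2  3  4  4  5
 b  0  1  2  3  4  4  5

5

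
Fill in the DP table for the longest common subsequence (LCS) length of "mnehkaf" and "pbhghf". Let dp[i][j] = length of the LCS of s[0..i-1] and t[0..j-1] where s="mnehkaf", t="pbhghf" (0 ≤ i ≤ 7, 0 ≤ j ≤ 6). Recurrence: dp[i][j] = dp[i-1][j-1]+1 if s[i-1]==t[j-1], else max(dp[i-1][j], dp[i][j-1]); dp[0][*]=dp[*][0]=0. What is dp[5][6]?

   ''  p  b  h  g  h  f
''  0  0  0  0  0  0  0
 m  0  0  0  0  0  0  0
 n  0  0  0  0  0  0  0
 e  0  0  0  0  0  0  0
 h  0  0  0  1  1  1  1
 k  0  0  0  1  1  1  1
 a  0  0  0  1  1  1  1
 f  0  0  0  1  1  1  2

1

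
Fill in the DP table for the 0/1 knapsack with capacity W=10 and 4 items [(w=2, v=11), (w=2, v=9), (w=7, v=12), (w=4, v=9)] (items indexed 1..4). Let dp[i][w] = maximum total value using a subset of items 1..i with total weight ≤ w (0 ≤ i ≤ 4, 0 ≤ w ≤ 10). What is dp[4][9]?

i\w   0   1   2   3   4   5   6   7   8   9  10
  0   0   0   0   0   0   0   0   0   0   0   0
  1   0   0  11  11  11  11  11  11  11  11  11
  2   0   0  11  11  20  20  20  20  20  20  20
  3   0   0  11  11  20  20  20  20  20  23  23
  4   0   0  11  11  20  20  20  20  29  29  29

29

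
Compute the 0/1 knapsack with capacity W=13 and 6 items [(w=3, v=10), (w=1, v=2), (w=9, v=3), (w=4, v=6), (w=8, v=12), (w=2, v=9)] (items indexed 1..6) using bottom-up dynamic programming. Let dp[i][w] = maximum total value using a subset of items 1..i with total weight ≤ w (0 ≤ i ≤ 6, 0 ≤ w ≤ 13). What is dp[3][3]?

10

i\w   0   1   2   3   4   5   6   7   8   9  10  11  12  13
  0   0   0   0   0   0   0   0   0   0   0   0   0   0   0
  1   0   0   0  10  10  10  10  10  10  10  10  10  10  10
  2   0   2   2  10  12  12  12  12  12  12  12  12  12  12
  3   0   2   2  10  12  12  12  12  12  12  12  12  13  15
  4   0   2   2  10  12  12  12  16  18  18  18  18  18  18
  5   0   2   2  10  12  12  12  16  18  18  18  22  24  24
  6   0   2   9  11  12  19  21  21  21  25  27  27  27  31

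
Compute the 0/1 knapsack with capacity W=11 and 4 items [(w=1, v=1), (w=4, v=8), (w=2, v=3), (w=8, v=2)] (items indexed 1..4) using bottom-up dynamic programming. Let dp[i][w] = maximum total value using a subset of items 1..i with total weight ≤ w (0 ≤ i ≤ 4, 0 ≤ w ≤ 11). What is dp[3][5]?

i\w   0   1   2   3   4   5   6   7   8   9  10  11
  0   0   0   0   0   0   0   0   0   0   0   0   0
  1   0   1   1   1   1   1   1   1   1   1   1   1
  2   0   1   1   1   8   9   9   9   9   9   9   9
  3   0   1   3   4   8   9  11  12  12  12  12  12
  4   0   1   3   4   8   9  11  12  12  12  12  12

9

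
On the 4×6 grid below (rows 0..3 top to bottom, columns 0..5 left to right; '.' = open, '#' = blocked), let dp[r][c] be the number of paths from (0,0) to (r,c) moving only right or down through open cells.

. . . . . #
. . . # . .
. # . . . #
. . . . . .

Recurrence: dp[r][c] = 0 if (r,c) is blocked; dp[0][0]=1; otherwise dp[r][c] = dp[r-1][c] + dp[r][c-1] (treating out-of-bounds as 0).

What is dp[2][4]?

r\c   0   1   2   3   4   5
  0   1   1   1   1   1   0
  1   1   2   3   0   1   1
  2   1   0   3   3   4   0
  3   1   1   4   7  11  11

4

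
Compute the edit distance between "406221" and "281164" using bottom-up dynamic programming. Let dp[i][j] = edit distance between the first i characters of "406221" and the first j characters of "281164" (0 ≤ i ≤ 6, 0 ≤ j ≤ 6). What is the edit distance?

   ''  2  8  1  1  6  4
''  0  1  2  3  4  5  6
 4  1  1  2  3  4  5  5
 0  2  2  2  3  4  5  6
 6  3  3  3  3  4  4  5
 2  4  3  4  4  4  5  5
 2  5  4  4  5  5  5  6
 1  6  5  5  4  5  6  6

6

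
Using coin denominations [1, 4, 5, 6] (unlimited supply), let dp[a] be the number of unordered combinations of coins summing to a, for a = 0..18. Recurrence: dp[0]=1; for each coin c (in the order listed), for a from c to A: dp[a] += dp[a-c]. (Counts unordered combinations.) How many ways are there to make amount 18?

24

after  coin     0     1     2     3     4     5     6     7     8     9    10    11    12    13    14    15    16    17    18
          1     1     1     1     1     1     1     1     1     1     1     1     1     1     1     1     1     1     1     1
          4     1     1     1     1     2     2     2     2     3     3     3     3     4     4     4     4     5     5     5
          5     1     1     1     1     2     3     3     3     4     5     6     6     7     8     9    10    11    12    13
          6     1     1     1     1     2     3     4     4     5     6     8     9    11    12    14    16    19    21    24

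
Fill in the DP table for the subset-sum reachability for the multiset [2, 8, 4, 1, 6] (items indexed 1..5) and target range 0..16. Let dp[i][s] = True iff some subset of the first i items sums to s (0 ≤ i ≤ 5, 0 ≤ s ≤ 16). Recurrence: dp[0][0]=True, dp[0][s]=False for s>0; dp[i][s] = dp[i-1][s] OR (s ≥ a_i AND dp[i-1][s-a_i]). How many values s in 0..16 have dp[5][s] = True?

17

i\s   0   1   2   3   4   5   6   7   8   9  10  11  12  13  14  15  16
  0   T   F   F   F   F   F   F   F   F   F   F   F   F   F   F   F   F
  1   T   F   T   F   F   F   F   F   F   F   F   F   F   F   F   F   F
  2   T   F   T   F   F   F   F   F   T   F   T   F   F   F   F   F   F
  3   T   F   T   F   T   F   T   F   T   F   T   F   T   F   T   F   F
  4   T   T   T   T   T   T   T   T   T   T   T   T   T   T   T   T   F
  5   T   T   T   T   T   T   T   T   T   T   T   T   T   T   T   T   T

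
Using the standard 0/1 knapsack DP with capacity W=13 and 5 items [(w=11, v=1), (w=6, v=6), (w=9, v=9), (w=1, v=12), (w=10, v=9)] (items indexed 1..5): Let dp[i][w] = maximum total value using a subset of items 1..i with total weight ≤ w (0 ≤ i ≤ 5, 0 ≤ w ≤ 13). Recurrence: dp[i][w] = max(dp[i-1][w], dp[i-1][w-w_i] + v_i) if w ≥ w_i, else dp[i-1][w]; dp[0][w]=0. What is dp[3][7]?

6

i\w   0   1   2   3   4   5   6   7   8   9  10  11  12  13
  0   0   0   0   0   0   0   0   0   0   0   0   0   0   0
  1   0   0   0   0   0   0   0   0   0   0   0   1   1   1
  2   0   0   0   0   0   0   6   6   6   6   6   6   6   6
  3   0   0   0   0   0   0   6   6   6   9   9   9   9   9
  4   0  12  12  12  12  12  12  18  18  18  21  21  21  21
  5   0  12  12  12  12  12  12  18  18  18  21  21  21  21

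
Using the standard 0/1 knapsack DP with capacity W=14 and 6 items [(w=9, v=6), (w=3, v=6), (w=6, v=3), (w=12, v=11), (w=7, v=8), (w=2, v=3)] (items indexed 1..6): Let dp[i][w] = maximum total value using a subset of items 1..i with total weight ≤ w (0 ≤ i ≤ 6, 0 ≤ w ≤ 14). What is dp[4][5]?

6

i\w   0   1   2   3   4   5   6   7   8   9  10  11  12  13  14
  0   0   0   0   0   0   0   0   0   0   0   0   0   0   0   0
  1   0   0   0   0   0   0   0   0   0   6   6   6   6   6   6
  2   0   0   0   6   6   6   6   6   6   6   6   6  12  12  12
  3   0   0   0   6   6   6   6   6   6   9   9   9  12  12  12
  4   0   0   0   6   6   6   6   6   6   9   9   9  12  12  12
  5   0   0   0   6   6   6   6   8   8   9  14  14  14  14  14
  6   0   0   3   6   6   9   9   9   9  11  14  14  17  17  17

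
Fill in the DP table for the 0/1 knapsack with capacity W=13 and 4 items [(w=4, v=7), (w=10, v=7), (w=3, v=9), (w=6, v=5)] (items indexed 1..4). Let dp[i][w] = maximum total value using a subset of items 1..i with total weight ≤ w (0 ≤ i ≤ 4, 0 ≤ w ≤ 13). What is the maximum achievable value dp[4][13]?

i\w   0   1   2   3   4   5   6   7   8   9  10  11  12  13
  0   0   0   0   0   0   0   0   0   0   0   0   0   0   0
  1   0   0   0   0   7   7   7   7   7   7   7   7   7   7
  2   0   0   0   0   7   7   7   7   7   7   7   7   7   7
  3   0   0   0   9   9   9   9  16  16  16  16  16  16  16
  4   0   0   0   9   9   9   9  16  16  16  16  16  16  21

21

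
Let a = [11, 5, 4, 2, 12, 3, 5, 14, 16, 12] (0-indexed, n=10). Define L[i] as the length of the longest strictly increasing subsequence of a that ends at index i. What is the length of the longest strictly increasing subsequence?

5

   i    0    1    2    3    4    5    6    7    8    9
a[i]   11    5    4    2   12    3    5   14   16   12
L[i]    1    1    1    1    2    2    3    4    5    4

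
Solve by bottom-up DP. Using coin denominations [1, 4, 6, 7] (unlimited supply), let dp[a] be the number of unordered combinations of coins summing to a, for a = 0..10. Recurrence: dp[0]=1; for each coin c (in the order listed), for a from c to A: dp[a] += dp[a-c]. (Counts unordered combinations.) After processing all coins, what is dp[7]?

4

after  coin     0     1     2     3     4     5     6     7     8     9    10
          1     1     1     1     1     1     1     1     1     1     1     1
          4     1     1     1     1     2     2     2     2     3     3     3
          6     1     1     1     1     2     2     3     3     4     4     5
          7     1     1     1     1     2     2     3     4     5     5     6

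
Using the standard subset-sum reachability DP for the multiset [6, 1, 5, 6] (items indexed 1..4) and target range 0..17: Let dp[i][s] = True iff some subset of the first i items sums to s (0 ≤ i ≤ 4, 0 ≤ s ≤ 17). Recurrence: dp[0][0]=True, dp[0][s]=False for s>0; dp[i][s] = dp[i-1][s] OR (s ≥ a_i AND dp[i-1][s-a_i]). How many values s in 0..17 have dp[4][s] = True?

9

i\s   0   1   2   3   4   5   6   7   8   9  10  11  12  13  14  15  16  17
  0   T   F   F   F   F   F   F   F   F   F   F   F   F   F   F   F   F   F
  1   T   F   F   F   F   F   T   F   F   F   F   F   F   F   F   F   F   F
  2   T   T   F   F   F   F   T   T   F   F   F   F   F   F   F   F   F   F
  3   T   T   F   F   F   T   T   T   F   F   F   T   T   F   F   F   F   F
  4   T   T   F   F   F   T   T   T   F   F   F   T   T   T   F   F   F   T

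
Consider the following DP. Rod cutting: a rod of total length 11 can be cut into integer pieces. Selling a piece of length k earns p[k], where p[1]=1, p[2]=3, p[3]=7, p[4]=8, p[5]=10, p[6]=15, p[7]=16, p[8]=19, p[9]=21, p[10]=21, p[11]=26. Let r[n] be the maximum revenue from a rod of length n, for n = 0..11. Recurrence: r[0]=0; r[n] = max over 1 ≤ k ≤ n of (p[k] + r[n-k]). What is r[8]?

19

   n    0    1    2    3    4    5    6    7    8    9   10   11
r[n]    0    1    3    7    8   10   15   16   19   22   23   26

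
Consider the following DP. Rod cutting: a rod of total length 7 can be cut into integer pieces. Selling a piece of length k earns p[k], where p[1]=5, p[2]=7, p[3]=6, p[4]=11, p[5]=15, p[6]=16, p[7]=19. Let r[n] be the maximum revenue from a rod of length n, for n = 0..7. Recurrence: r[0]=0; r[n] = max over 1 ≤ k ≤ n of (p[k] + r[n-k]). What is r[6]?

   n    0    1    2    3    4    5    6    7
r[n]    0    5   10   15   20   25   30   35

30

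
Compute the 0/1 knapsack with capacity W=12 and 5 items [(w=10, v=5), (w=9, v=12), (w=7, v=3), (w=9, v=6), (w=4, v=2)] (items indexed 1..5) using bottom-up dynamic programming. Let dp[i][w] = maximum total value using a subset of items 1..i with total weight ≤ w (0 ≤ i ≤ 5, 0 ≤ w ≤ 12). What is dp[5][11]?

i\w   0   1   2   3   4   5   6   7   8   9  10  11  12
  0   0   0   0   0   0   0   0   0   0   0   0   0   0
  1   0   0   0   0   0   0   0   0   0   0   5   5   5
  2   0   0   0   0   0   0   0   0   0  12  12  12  12
  3   0   0   0   0   0   0   0   3   3  12  12  12  12
  4   0   0   0   0   0   0   0   3   3  12  12  12  12
  5   0   0   0   0   2   2   2   3   3  12  12  12  12

12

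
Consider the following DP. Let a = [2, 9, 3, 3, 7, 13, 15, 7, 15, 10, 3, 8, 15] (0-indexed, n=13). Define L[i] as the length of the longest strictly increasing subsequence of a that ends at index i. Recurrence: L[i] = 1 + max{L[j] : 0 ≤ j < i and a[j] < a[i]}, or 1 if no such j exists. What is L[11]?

   i    0    1    2    3    4    5    6    7    8    9   10   11   12
a[i]    2    9    3    3    7   13   15    7   15   10    3    8   15
L[i]    1    2    2    2    3    4    5    3    5    4    2    4    5

4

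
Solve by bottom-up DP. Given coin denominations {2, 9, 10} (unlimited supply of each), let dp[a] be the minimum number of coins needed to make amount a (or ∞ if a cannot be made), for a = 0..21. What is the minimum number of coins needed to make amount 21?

3

 a  0  1  2  3  4  5  6  7  8  9 10 11 12 13 14 15 16 17 18 19 20 21
dp  0  -  1  -  2  -  3  -  4  1  1  2  2  3  3  4  4  5  2  2  2  3
(- denotes ∞ / unreachable)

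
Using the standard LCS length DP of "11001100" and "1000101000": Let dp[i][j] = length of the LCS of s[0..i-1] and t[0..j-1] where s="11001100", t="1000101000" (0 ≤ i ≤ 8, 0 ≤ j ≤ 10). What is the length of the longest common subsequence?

7

   ''  1  0  0  0  1  0  1  0  0  0
''  0  0  0  0  0  0  0  0  0  0  0
 1  0  1  1  1  1  1  1  1  1  1  1
 1  0  1  1  1  1  2  2  2  2  2  2
 0  0  1  2  2  2  2  3  3  3  3  3
 0  0  1  2  3  3  3  3  3  4  4  4
 1  0  1  2  3  3  4  4  4  4  4  4
 1  0  1  2  3  3  4  4  5  5  5  5
 0  0  1  2  3  4  4  5  5  6  6  6
 0  0  1  2  3  4  4  5  5  6  7  7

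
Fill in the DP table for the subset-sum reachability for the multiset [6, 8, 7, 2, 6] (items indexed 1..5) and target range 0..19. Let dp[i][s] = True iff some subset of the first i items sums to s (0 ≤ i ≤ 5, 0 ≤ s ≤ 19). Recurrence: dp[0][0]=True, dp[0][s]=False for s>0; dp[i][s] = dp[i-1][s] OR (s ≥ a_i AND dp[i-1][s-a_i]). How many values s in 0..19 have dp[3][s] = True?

7

i\s   0   1   2   3   4   5   6   7   8   9  10  11  12  13  14  15  16  17  18  19
  0   T   F   F   F   F   F   F   F   F   F   F   F   F   F   F   F   F   F   F   F
  1   T   F   F   F   F   F   T   F   F   F   F   F   F   F   F   F   F   F   F   F
  2   T   F   F   F   F   F   T   F   T   F   F   F   F   F   T   F   F   F   F   F
  3   T   F   F   F   F   F   T   T   T   F   F   F   F   T   T   T   F   F   F   F
  4   T   F   T   F   F   F   T   T   T   T   T   F   F   T   T   T   T   T   F   F
  5   T   F   T   F   F   F   T   T   T   T   T   F   T   T   T   T   T   T   F   T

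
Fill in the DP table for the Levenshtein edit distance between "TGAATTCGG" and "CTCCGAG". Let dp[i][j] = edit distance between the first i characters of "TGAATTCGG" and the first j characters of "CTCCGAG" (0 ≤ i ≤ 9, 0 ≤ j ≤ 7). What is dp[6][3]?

   ''  C  T  C  C  G  A  G
''  0  1  2  3  4  5  6  7
 T  1  1  1  2  3  4  5  6
 G  2  2  2  2  3  3  4  5
 A  3  3  3  3  3  4  3  4
 A  4  4  4  4  4  4  4  4
 T  5  5  4  5  5  5  5  5
 T  6  6  5  5  6  6  6  6
 C  7  6  6  5  5  6  7  7
 G  8  7  7  6  6  5  6  7
 G  9  8  8  7  7  6  6  6

5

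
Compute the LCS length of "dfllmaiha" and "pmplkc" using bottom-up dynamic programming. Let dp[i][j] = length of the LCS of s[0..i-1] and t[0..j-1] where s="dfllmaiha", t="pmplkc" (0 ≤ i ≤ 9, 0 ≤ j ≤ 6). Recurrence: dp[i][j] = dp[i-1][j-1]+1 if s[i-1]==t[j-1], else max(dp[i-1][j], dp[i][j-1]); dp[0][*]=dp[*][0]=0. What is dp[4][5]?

   ''  p  m  p  l  k  c
''  0  0  0  0  0  0  0
 d  0  0  0  0  0  0  0
 f  0  0  0  0  0  0  0
 l  0  0  0  0  1  1  1
 l  0  0  0  0  1  1  1
 m  0  0  1  1  1  1  1
 a  0  0  1  1  1  1  1
 i  0  0  1  1  1  1  1
 h  0  0  1  1  1  1  1
 a  0  0  1  1  1  1  1

1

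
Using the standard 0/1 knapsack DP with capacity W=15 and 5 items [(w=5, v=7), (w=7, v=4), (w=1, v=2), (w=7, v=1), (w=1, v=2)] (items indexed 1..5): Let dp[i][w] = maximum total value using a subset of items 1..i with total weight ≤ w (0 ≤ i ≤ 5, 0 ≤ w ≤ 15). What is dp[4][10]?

i\w   0   1   2   3   4   5   6   7   8   9  10  11  12  13  14  15
  0   0   0   0   0   0   0   0   0   0   0   0   0   0   0   0   0
  1   0   0   0   0   0   7   7   7   7   7   7   7   7   7   7   7
  2   0   0   0   0   0   7   7   7   7   7   7   7  11  11  11  11
  3   0   2   2   2   2   7   9   9   9   9   9   9  11  13  13  13
  4   0   2   2   2   2   7   9   9   9   9   9   9  11  13  13  13
  5   0   2   4   4   4   7   9  11  11  11  11  11  11  13  15  15

9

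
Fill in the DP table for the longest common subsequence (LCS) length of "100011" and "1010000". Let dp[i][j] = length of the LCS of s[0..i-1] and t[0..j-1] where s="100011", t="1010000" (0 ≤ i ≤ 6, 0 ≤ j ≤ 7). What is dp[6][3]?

3

   ''  1  0  1  0  0  0  0
''  0  0  0  0  0  0  0  0
 1  0  1  1  1  1  1  1  1
 0  0  1  2  2  2  2  2  2
 0  0  1  2  2  3  3  3  3
 0  0  1  2  2  3  4  4  4
 1  0  1  2  3  3  4  4  4
 1  0  1  2  3  3  4  4  4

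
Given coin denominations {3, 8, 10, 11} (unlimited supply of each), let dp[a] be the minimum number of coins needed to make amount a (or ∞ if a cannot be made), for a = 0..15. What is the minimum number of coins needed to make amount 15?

5

 a  0  1  2  3  4  5  6  7  8  9 10 11 12 13 14 15
dp  0  -  -  1  -  -  2  -  1  3  1  1  4  2  2  5
(- denotes ∞ / unreachable)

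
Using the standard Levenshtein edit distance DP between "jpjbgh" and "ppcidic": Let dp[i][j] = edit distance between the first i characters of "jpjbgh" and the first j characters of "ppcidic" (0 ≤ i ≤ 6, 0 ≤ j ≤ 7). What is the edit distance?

   ''  p  p  c  i  d  i  c
''  0  1  2  3  4  5  6  7
 j  1  1  2  3  4  5  6  7
 p  2  1  1  2  3  4  5  6
 j  3  2  2  2  3  4  5  6
 b  4  3  3  3  3  4  5  6
 g  5  4  4  4  4  4  5  6
 h  6  5  5  5  5  5  5  6

6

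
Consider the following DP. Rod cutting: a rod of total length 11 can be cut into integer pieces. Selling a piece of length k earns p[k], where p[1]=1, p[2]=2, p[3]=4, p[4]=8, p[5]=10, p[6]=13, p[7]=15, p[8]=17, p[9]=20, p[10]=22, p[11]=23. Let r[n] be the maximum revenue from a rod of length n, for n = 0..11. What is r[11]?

   n    0    1    2    3    4    5    6    7    8    9   10   11
r[n]    0    1    2    4    8   10   13   15   17   20   22   23

23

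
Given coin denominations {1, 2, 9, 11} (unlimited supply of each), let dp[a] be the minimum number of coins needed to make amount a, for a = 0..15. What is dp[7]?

4

 a  0  1  2  3  4  5  6  7  8  9 10 11 12 13 14 15
dp  0  1  1  2  2  3  3  4  4  1  2  1  2  2  3  3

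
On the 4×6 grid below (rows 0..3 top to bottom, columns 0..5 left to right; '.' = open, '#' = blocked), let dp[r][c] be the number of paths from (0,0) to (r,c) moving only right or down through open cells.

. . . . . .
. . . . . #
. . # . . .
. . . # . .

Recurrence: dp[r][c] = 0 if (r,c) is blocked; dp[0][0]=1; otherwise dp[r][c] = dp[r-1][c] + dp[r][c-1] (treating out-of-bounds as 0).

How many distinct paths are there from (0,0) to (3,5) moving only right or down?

18

r\c   0   1   2   3   4   5
  0   1   1   1   1   1   1
  1   1   2   3   4   5   0
  2   1   3   0   4   9   9
  3   1   4   4   0   9  18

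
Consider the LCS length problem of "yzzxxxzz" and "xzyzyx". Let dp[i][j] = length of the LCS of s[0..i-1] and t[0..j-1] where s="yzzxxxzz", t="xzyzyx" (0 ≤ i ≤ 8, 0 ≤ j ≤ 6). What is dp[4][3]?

   ''  x  z  y  z  y  x
''  0  0  0  0  0  0  0
 y  0  0  0  1  1  1  1
 z  0  0  1  1  2  2  2
 z  0  0  1  1  2  2  2
 x  0  1  1  1  2  2  3
 x  0  1  1  1  2  2  3
 x  0  1  1  1  2  2  3
 z  0  1  2  2  2  2  3
 z  0  1  2  2  3  3  3

1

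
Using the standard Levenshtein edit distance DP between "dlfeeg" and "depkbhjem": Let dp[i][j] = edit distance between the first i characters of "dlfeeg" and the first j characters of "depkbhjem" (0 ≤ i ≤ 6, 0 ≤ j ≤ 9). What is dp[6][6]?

   ''  d  e  p  k  b  h  j  e  m
''  0  1  2  3  4  5  6  7  8  9
 d  1  0  1  2  3  4  5  6  7  8
 l  2  1  1  2  3  4  5  6  7  8
 f  3  2  2  2  3  4  5  6  7  8
 e  4  3  2  3  3  4  5  6  6  7
 e  5  4  3  3  4  4  5  6  6  7
 g  6  5  4  4  4  5  5  6  7  7

5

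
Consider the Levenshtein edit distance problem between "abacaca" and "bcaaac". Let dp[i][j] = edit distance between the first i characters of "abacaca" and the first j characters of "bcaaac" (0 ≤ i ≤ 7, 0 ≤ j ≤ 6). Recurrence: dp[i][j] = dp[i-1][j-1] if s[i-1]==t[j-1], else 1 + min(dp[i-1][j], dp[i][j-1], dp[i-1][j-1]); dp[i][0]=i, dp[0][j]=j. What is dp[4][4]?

3

   ''  b  c  a  a  a  c
''  0  1  2  3  4  5  6
 a  1  1  2  2  3  4  5
 b  2  1  2  3  3  4  5
 a  3  2  2  2  3  3  4
 c  4  3  2  3  3  4  3
 a  5  4  3  2  3  3  4
 c  6  5  4  3  3  4  3
 a  7  6  5  4  3  3  4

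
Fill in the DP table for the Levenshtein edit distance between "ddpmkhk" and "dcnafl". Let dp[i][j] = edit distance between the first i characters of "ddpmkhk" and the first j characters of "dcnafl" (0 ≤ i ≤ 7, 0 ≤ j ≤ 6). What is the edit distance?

   ''  d  c  n  a  f  l
''  0  1  2  3  4  5  6
 d  1  0  1  2  3  4  5
 d  2  1  1  2  3  4  5
 p  3  2  2  2  3  4  5
 m  4  3  3  3  3  4  5
 k  5  4  4  4  4  4  5
 h  6  5  5  5  5  5  5
 k  7  6  6  6  6  6  6

6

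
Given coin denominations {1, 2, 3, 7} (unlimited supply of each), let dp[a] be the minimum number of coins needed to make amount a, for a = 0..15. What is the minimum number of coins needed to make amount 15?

3

 a  0  1  2  3  4  5  6  7  8  9 10 11 12 13 14 15
dp  0  1  1  1  2  2  2  1  2  2  2  3  3  3  2  3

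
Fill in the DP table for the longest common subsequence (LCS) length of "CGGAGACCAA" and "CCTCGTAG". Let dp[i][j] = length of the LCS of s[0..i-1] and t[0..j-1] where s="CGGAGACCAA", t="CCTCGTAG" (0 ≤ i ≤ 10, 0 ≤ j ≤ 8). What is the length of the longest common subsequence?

4

   ''  C  C  T  C  G  T  A  G
''  0  0  0  0  0  0  0  0  0
 C  0  1  1  1  1  1  1  1  1
 G  0  1  1  1  1  2  2  2  2
 G  0  1  1  1  1  2  2  2  3
 A  0  1  1  1  1  2  2  3  3
 G  0  1  1  1  1  2  2  3  4
 A  0  1  1  1  1  2  2  3  4
 C  0  1  2  2  2  2  2  3  4
 C  0  1  2  2  3  3  3  3  4
 A  0  1  2  2  3  3  3  4  4
 A  0  1  2  2  3  3  3  4  4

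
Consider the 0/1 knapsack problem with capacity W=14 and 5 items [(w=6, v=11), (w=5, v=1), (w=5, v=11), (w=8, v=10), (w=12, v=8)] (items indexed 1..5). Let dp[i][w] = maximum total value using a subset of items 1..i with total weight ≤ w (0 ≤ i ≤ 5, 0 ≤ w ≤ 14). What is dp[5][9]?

i\w   0   1   2   3   4   5   6   7   8   9  10  11  12  13  14
  0   0   0   0   0   0   0   0   0   0   0   0   0   0   0   0
  1   0   0   0   0   0   0  11  11  11  11  11  11  11  11  11
  2   0   0   0   0   0   1  11  11  11  11  11  12  12  12  12
  3   0   0   0   0   0  11  11  11  11  11  12  22  22  22  22
  4   0   0   0   0   0  11  11  11  11  11  12  22  22  22  22
  5   0   0   0   0   0  11  11  11  11  11  12  22  22  22  22

11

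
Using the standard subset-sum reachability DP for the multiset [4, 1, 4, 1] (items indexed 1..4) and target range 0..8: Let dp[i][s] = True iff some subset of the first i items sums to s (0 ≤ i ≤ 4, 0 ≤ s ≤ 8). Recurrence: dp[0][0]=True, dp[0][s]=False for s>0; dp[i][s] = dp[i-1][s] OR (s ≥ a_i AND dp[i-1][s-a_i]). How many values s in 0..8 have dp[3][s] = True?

i\s   0   1   2   3   4   5   6   7   8
  0   T   F   F   F   F   F   F   F   F
  1   T   F   F   F   T   F   F   F   F
  2   T   T   F   F   T   T   F   F   F
  3   T   T   F   F   T   T   F   F   T
  4   T   T   T   F   T   T   T   F   T

5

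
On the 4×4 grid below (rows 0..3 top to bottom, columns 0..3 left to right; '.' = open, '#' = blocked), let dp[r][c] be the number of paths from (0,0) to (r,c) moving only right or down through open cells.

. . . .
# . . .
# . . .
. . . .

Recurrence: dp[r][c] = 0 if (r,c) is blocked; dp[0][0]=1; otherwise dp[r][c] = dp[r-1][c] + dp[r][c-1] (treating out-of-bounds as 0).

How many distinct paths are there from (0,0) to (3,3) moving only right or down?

10

r\c   0   1   2   3
  0   1   1   1   1
  1   0   1   2   3
  2   0   1   3   6
  3   0   1   4  10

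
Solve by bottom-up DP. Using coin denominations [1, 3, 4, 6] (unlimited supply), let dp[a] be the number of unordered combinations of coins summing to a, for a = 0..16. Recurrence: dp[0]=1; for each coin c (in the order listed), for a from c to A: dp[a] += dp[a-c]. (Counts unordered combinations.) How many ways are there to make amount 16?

after  coin     0     1     2     3     4     5     6     7     8     9    10    11    12    13    14    15    16
          1     1     1     1     1     1     1     1     1     1     1     1     1     1     1     1     1     1
          3     1     1     1     2     2     2     3     3     3     4     4     4     5     5     5     6     6
          4     1     1     1     2     3     3     4     5     6     7     8     9    11    12    13    15    17
          6     1     1     1     2     3     3     5     6     7     9    11    12    16    18    20    24    28

28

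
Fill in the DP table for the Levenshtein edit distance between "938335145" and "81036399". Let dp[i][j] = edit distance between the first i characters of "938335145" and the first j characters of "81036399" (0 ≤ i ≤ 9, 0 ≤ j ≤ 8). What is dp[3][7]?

   ''  8  1  0  3  6  3  9  9
''  0  1  2  3  4  5  6  7  8
 9  1  1  2  3  4  5  6  6  7
 3  2  2  2  3  3  4  5  6  7
 8  3  2  3  3  4  4  5  6  7
 3  4  3  3  4  3  4  4  5  6
 3  5  4  4  4  4  4  4  5  6
 5  6  5  5  5  5  5  5  5  6
 1  7  6  5  6  6  6  6  6  6
 4  8  7  6  6  7  7  7  7  7
 5  9  8  7  7  7  8  8  8  8

6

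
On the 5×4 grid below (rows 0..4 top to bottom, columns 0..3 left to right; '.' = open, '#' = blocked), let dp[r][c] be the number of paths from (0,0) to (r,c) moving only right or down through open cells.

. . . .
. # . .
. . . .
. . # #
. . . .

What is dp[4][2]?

3

r\c   0   1   2   3
  0   1   1   1   1
  1   1   0   1   2
  2   1   1   2   4
  3   1   2   0   0
  4   1   3   3   3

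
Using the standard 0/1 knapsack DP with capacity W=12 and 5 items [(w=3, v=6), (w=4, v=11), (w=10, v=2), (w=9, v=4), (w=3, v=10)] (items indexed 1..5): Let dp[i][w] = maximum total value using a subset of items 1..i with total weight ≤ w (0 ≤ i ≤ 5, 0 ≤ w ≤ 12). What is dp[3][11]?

17

i\w   0   1   2   3   4   5   6   7   8   9  10  11  12
  0   0   0   0   0   0   0   0   0   0   0   0   0   0
  1   0   0   0   6   6   6   6   6   6   6   6   6   6
  2   0   0   0   6  11  11  11  17  17  17  17  17  17
  3   0   0   0   6  11  11  11  17  17  17  17  17  17
  4   0   0   0   6  11  11  11  17  17  17  17  17  17
  5   0   0   0  10  11  11  16  21  21  21  27  27  27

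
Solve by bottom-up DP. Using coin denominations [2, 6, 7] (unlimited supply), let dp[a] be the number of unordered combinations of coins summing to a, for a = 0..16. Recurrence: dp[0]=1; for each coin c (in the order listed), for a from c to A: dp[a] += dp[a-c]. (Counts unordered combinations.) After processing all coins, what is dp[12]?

3

after  coin     0     1     2     3     4     5     6     7     8     9    10    11    12    13    14    15    16
          2     1     0     1     0     1     0     1     0     1     0     1     0     1     0     1     0     1
          6     1     0     1     0     1     0     2     0     2     0     2     0     3     0     3     0     3
          7     1     0     1     0     1     0     2     1     2     1     2     1     3     2     4     2     4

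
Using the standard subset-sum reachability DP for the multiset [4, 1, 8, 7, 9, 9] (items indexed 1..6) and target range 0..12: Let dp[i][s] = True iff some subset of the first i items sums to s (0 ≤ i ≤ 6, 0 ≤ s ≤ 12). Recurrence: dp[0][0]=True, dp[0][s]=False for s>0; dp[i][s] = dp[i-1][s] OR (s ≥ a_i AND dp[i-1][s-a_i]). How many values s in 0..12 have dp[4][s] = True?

9

i\s   0   1   2   3   4   5   6   7   8   9  10  11  12
  0   T   F   F   F   F   F   F   F   F   F   F   F   F
  1   T   F   F   F   T   F   F   F   F   F   F   F   F
  2   T   T   F   F   T   T   F   F   F   F   F   F   F
  3   T   T   F   F   T   T   F   F   T   T   F   F   T
  4   T   T   F   F   T   T   F   T   T   T   F   T   T
  5   T   T   F   F   T   T   F   T   T   T   T   T   T
  6   T   T   F   F   T   T   F   T   T   T   T   T   T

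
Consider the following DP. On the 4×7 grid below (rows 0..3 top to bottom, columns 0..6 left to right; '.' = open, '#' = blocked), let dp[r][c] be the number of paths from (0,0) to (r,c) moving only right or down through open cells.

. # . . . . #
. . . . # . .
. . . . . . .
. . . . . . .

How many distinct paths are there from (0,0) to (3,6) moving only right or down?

r\c   0   1   2   3   4   5   6
  0   1   0   0   0   0   0   0
  1   1   1   1   1   0   0   0
  2   1   2   3   4   4   4   4
  3   1   3   6  10  14  18  22

22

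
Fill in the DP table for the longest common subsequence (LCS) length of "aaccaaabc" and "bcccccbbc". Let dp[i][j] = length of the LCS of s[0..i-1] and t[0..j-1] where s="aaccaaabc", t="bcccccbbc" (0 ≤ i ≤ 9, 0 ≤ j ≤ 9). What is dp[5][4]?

   ''  b  c  c  c  c  c  b  b  c
''  0  0  0  0  0  0  0  0  0  0
 a  0  0  0  0  0  0  0  0  0  0
 a  0  0  0  0  0  0  0  0  0  0
 c  0  0  1  1  1  1  1  1  1  1
 c  0  0  1  2  2  2  2  2  2  2
 a  0  0  1  2  2  2  2  2  2  2
 a  0  0  1  2  2  2  2  2  2  2
 a  0  0  1  2  2  2  2  2  2  2
 b  0  1  1  2  2  2  2  3  3  3
 c  0  1  2  2  3  3  3  3  3  4

2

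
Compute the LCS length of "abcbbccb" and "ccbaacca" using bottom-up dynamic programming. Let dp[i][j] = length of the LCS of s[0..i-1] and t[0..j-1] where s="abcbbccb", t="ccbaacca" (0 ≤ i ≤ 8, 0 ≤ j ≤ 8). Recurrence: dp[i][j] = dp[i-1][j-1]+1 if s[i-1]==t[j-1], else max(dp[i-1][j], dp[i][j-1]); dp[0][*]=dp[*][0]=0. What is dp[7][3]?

2

   ''  c  c  b  a  a  c  c  a
''  0  0  0  0  0  0  0  0  0
 a  0  0  0  0  1  1  1  1  1
 b  0  0  0  1  1  1  1  1  1
 c  0  1  1  1  1  1  2  2  2
 b  0  1  1  2  2  2  2  2  2
 b  0  1  1  2  2  2  2  2  2
 c  0  1  2  2  2  2  3  3  3
 c  0  1  2  2  2  2  3  4  4
 b  0  1  2  3  3  3  3  4  4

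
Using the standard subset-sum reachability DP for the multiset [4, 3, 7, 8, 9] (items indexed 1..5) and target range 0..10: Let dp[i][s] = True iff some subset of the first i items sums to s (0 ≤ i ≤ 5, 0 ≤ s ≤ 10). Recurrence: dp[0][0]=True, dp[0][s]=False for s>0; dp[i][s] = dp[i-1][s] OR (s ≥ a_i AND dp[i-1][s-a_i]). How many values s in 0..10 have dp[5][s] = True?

7

i\s   0   1   2   3   4   5   6   7   8   9  10
  0   T   F   F   F   F   F   F   F   F   F   F
  1   T   F   F   F   T   F   F   F   F   F   F
  2   T   F   F   T   T   F   F   T   F   F   F
  3   T   F   F   T   T   F   F   T   F   F   T
  4   T   F   F   T   T   F   F   T   T   F   T
  5   T   F   F   T   T   F   F   T   T   T   T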